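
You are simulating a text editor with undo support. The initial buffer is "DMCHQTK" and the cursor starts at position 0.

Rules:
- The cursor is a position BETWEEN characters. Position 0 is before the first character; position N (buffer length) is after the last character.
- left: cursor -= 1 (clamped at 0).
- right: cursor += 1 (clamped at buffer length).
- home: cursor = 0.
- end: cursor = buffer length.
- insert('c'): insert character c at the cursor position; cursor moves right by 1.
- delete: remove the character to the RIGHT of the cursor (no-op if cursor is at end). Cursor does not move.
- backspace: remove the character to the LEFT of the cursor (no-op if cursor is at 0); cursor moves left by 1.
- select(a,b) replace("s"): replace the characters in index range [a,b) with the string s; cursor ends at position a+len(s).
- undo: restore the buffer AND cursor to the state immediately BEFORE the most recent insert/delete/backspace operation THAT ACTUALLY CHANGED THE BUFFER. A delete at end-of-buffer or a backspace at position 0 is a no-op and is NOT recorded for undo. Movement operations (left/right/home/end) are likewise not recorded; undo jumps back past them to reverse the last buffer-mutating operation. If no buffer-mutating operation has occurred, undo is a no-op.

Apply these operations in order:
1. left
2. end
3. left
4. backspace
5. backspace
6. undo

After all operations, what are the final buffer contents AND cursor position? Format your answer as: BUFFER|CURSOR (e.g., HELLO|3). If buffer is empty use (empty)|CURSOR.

After op 1 (left): buf='DMCHQTK' cursor=0
After op 2 (end): buf='DMCHQTK' cursor=7
After op 3 (left): buf='DMCHQTK' cursor=6
After op 4 (backspace): buf='DMCHQK' cursor=5
After op 5 (backspace): buf='DMCHK' cursor=4
After op 6 (undo): buf='DMCHQK' cursor=5

Answer: DMCHQK|5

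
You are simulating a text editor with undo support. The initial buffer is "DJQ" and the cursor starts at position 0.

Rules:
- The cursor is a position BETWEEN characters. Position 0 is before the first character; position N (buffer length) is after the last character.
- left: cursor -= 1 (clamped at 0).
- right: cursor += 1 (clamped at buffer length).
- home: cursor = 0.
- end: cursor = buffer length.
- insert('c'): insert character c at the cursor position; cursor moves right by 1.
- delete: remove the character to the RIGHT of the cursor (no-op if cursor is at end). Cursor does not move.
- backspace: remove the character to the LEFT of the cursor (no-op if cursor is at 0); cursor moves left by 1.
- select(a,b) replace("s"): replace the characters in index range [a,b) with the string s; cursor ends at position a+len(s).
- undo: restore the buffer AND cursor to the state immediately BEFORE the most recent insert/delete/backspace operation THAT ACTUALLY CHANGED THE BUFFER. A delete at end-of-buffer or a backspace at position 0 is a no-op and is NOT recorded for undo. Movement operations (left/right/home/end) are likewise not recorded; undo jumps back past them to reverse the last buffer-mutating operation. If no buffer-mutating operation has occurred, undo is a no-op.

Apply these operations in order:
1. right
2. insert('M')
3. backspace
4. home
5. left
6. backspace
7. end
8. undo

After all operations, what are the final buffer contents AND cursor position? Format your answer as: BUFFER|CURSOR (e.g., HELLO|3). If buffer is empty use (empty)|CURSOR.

Answer: DMJQ|2

Derivation:
After op 1 (right): buf='DJQ' cursor=1
After op 2 (insert('M')): buf='DMJQ' cursor=2
After op 3 (backspace): buf='DJQ' cursor=1
After op 4 (home): buf='DJQ' cursor=0
After op 5 (left): buf='DJQ' cursor=0
After op 6 (backspace): buf='DJQ' cursor=0
After op 7 (end): buf='DJQ' cursor=3
After op 8 (undo): buf='DMJQ' cursor=2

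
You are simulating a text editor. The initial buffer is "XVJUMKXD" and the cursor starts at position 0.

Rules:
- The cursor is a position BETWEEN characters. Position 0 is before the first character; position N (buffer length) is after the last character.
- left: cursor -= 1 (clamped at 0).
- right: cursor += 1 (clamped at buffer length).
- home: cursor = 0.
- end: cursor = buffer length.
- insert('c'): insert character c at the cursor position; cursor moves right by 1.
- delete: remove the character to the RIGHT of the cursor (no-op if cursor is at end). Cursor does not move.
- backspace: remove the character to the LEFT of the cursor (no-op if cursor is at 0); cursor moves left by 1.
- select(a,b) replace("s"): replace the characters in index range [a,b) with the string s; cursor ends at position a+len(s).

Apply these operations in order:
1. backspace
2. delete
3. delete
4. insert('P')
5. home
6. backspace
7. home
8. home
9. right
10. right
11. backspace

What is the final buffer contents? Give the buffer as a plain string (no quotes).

After op 1 (backspace): buf='XVJUMKXD' cursor=0
After op 2 (delete): buf='VJUMKXD' cursor=0
After op 3 (delete): buf='JUMKXD' cursor=0
After op 4 (insert('P')): buf='PJUMKXD' cursor=1
After op 5 (home): buf='PJUMKXD' cursor=0
After op 6 (backspace): buf='PJUMKXD' cursor=0
After op 7 (home): buf='PJUMKXD' cursor=0
After op 8 (home): buf='PJUMKXD' cursor=0
After op 9 (right): buf='PJUMKXD' cursor=1
After op 10 (right): buf='PJUMKXD' cursor=2
After op 11 (backspace): buf='PUMKXD' cursor=1

Answer: PUMKXD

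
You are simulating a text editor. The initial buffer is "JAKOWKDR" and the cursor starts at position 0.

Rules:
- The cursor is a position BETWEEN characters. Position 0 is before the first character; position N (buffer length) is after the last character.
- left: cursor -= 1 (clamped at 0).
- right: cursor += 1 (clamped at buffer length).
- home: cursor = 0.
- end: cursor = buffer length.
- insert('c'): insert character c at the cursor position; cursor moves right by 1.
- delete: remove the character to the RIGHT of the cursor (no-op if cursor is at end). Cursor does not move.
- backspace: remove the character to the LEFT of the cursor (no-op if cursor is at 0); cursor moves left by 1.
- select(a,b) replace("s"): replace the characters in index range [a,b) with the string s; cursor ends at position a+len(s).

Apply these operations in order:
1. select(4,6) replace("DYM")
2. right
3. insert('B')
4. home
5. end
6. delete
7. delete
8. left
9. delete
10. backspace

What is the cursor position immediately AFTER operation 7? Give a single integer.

After op 1 (select(4,6) replace("DYM")): buf='JAKODYMDR' cursor=7
After op 2 (right): buf='JAKODYMDR' cursor=8
After op 3 (insert('B')): buf='JAKODYMDBR' cursor=9
After op 4 (home): buf='JAKODYMDBR' cursor=0
After op 5 (end): buf='JAKODYMDBR' cursor=10
After op 6 (delete): buf='JAKODYMDBR' cursor=10
After op 7 (delete): buf='JAKODYMDBR' cursor=10

Answer: 10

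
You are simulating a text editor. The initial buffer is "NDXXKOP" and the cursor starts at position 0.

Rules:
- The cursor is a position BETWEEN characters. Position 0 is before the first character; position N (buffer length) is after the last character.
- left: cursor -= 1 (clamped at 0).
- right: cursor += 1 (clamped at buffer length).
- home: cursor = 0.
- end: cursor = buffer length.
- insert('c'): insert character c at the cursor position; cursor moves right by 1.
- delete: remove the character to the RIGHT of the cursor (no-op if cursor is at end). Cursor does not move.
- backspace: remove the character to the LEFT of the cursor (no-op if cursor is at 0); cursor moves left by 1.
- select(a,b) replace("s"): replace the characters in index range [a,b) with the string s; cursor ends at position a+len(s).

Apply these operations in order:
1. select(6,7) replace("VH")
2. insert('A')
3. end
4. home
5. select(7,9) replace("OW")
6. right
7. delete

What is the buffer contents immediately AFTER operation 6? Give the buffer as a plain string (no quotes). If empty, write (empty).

Answer: NDXXKOVOW

Derivation:
After op 1 (select(6,7) replace("VH")): buf='NDXXKOVH' cursor=8
After op 2 (insert('A')): buf='NDXXKOVHA' cursor=9
After op 3 (end): buf='NDXXKOVHA' cursor=9
After op 4 (home): buf='NDXXKOVHA' cursor=0
After op 5 (select(7,9) replace("OW")): buf='NDXXKOVOW' cursor=9
After op 6 (right): buf='NDXXKOVOW' cursor=9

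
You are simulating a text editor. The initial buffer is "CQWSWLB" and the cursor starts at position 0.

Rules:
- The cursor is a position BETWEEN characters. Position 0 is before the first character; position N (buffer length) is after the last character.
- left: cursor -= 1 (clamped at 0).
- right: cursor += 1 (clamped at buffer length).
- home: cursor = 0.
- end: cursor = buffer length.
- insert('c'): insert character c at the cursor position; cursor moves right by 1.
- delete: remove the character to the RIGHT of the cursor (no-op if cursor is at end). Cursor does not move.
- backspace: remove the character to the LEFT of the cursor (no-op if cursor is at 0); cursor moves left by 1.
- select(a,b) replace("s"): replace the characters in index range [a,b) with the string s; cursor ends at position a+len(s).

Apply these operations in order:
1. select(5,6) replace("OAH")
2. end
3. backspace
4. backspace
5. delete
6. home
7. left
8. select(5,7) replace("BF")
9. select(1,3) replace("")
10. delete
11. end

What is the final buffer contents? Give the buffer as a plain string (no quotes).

Answer: CWBF

Derivation:
After op 1 (select(5,6) replace("OAH")): buf='CQWSWOAHB' cursor=8
After op 2 (end): buf='CQWSWOAHB' cursor=9
After op 3 (backspace): buf='CQWSWOAH' cursor=8
After op 4 (backspace): buf='CQWSWOA' cursor=7
After op 5 (delete): buf='CQWSWOA' cursor=7
After op 6 (home): buf='CQWSWOA' cursor=0
After op 7 (left): buf='CQWSWOA' cursor=0
After op 8 (select(5,7) replace("BF")): buf='CQWSWBF' cursor=7
After op 9 (select(1,3) replace("")): buf='CSWBF' cursor=1
After op 10 (delete): buf='CWBF' cursor=1
After op 11 (end): buf='CWBF' cursor=4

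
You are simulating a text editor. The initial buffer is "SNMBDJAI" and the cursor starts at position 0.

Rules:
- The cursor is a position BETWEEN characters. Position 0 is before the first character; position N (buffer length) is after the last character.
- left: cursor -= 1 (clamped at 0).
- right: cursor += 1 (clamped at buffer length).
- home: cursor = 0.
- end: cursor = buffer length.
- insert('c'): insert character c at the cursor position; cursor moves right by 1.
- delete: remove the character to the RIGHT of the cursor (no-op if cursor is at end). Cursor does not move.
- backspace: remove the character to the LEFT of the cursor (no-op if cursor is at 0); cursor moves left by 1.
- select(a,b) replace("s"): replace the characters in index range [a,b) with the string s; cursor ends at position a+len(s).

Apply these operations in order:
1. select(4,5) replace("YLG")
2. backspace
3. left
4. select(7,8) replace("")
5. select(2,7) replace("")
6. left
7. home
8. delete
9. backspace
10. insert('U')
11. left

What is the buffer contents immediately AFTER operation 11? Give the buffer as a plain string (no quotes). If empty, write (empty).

After op 1 (select(4,5) replace("YLG")): buf='SNMBYLGJAI' cursor=7
After op 2 (backspace): buf='SNMBYLJAI' cursor=6
After op 3 (left): buf='SNMBYLJAI' cursor=5
After op 4 (select(7,8) replace("")): buf='SNMBYLJI' cursor=7
After op 5 (select(2,7) replace("")): buf='SNI' cursor=2
After op 6 (left): buf='SNI' cursor=1
After op 7 (home): buf='SNI' cursor=0
After op 8 (delete): buf='NI' cursor=0
After op 9 (backspace): buf='NI' cursor=0
After op 10 (insert('U')): buf='UNI' cursor=1
After op 11 (left): buf='UNI' cursor=0

Answer: UNI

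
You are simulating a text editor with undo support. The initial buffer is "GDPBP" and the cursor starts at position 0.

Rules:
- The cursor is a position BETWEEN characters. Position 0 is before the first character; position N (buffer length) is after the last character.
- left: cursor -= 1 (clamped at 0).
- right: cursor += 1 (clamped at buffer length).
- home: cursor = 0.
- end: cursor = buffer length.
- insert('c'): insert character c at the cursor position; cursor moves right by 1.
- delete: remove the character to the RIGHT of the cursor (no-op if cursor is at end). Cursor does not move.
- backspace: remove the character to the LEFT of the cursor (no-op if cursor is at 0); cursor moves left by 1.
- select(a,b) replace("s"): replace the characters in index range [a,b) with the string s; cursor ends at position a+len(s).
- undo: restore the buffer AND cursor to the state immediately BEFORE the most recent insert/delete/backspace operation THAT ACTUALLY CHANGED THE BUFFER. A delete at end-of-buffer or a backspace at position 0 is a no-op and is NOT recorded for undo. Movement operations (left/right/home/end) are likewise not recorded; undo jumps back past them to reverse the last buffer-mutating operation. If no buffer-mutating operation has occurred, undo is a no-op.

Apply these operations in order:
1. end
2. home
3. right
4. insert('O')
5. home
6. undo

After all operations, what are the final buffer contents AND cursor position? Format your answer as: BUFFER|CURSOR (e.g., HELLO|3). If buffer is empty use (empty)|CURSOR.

Answer: GDPBP|1

Derivation:
After op 1 (end): buf='GDPBP' cursor=5
After op 2 (home): buf='GDPBP' cursor=0
After op 3 (right): buf='GDPBP' cursor=1
After op 4 (insert('O')): buf='GODPBP' cursor=2
After op 5 (home): buf='GODPBP' cursor=0
After op 6 (undo): buf='GDPBP' cursor=1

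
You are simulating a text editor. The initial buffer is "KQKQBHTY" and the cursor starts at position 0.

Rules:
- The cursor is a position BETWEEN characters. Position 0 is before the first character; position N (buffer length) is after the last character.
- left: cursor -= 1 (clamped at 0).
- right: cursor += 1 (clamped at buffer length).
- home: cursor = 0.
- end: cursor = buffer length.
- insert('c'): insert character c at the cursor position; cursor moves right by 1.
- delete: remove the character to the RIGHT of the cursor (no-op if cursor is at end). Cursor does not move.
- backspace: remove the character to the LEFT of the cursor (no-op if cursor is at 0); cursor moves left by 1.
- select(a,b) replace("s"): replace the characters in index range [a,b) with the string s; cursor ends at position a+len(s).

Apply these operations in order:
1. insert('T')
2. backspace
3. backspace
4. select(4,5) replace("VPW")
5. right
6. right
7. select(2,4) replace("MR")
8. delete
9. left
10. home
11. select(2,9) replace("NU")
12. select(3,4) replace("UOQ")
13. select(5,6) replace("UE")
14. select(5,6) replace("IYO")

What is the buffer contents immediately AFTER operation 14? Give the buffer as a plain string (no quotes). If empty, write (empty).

After op 1 (insert('T')): buf='TKQKQBHTY' cursor=1
After op 2 (backspace): buf='KQKQBHTY' cursor=0
After op 3 (backspace): buf='KQKQBHTY' cursor=0
After op 4 (select(4,5) replace("VPW")): buf='KQKQVPWHTY' cursor=7
After op 5 (right): buf='KQKQVPWHTY' cursor=8
After op 6 (right): buf='KQKQVPWHTY' cursor=9
After op 7 (select(2,4) replace("MR")): buf='KQMRVPWHTY' cursor=4
After op 8 (delete): buf='KQMRPWHTY' cursor=4
After op 9 (left): buf='KQMRPWHTY' cursor=3
After op 10 (home): buf='KQMRPWHTY' cursor=0
After op 11 (select(2,9) replace("NU")): buf='KQNU' cursor=4
After op 12 (select(3,4) replace("UOQ")): buf='KQNUOQ' cursor=6
After op 13 (select(5,6) replace("UE")): buf='KQNUOUE' cursor=7
After op 14 (select(5,6) replace("IYO")): buf='KQNUOIYOE' cursor=8

Answer: KQNUOIYOE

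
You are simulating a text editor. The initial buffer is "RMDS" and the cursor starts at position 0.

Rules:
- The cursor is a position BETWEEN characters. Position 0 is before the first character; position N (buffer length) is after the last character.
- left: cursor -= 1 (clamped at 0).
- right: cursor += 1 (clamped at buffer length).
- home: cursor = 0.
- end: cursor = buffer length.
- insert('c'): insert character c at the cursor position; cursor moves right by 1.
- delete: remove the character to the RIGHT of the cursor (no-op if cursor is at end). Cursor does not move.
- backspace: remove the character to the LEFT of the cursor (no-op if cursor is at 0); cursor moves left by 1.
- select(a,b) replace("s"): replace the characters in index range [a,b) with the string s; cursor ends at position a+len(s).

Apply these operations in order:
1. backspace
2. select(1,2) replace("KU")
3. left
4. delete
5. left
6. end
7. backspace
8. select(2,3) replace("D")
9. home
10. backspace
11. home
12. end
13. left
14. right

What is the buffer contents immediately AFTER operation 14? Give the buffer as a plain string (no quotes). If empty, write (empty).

Answer: RKD

Derivation:
After op 1 (backspace): buf='RMDS' cursor=0
After op 2 (select(1,2) replace("KU")): buf='RKUDS' cursor=3
After op 3 (left): buf='RKUDS' cursor=2
After op 4 (delete): buf='RKDS' cursor=2
After op 5 (left): buf='RKDS' cursor=1
After op 6 (end): buf='RKDS' cursor=4
After op 7 (backspace): buf='RKD' cursor=3
After op 8 (select(2,3) replace("D")): buf='RKD' cursor=3
After op 9 (home): buf='RKD' cursor=0
After op 10 (backspace): buf='RKD' cursor=0
After op 11 (home): buf='RKD' cursor=0
After op 12 (end): buf='RKD' cursor=3
After op 13 (left): buf='RKD' cursor=2
After op 14 (right): buf='RKD' cursor=3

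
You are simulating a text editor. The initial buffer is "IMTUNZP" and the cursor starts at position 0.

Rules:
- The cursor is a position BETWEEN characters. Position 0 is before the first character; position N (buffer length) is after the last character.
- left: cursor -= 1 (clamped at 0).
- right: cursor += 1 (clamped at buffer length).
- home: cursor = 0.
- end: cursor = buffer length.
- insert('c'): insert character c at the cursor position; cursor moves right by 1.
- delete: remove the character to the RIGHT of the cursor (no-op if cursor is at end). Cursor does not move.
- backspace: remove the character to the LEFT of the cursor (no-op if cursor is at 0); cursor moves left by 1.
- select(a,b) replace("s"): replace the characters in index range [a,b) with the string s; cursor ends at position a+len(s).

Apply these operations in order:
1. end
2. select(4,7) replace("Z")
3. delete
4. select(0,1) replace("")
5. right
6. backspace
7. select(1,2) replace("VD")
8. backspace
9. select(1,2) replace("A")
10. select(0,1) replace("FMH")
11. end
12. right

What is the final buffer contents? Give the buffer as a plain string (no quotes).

Answer: FMHAZ

Derivation:
After op 1 (end): buf='IMTUNZP' cursor=7
After op 2 (select(4,7) replace("Z")): buf='IMTUZ' cursor=5
After op 3 (delete): buf='IMTUZ' cursor=5
After op 4 (select(0,1) replace("")): buf='MTUZ' cursor=0
After op 5 (right): buf='MTUZ' cursor=1
After op 6 (backspace): buf='TUZ' cursor=0
After op 7 (select(1,2) replace("VD")): buf='TVDZ' cursor=3
After op 8 (backspace): buf='TVZ' cursor=2
After op 9 (select(1,2) replace("A")): buf='TAZ' cursor=2
After op 10 (select(0,1) replace("FMH")): buf='FMHAZ' cursor=3
After op 11 (end): buf='FMHAZ' cursor=5
After op 12 (right): buf='FMHAZ' cursor=5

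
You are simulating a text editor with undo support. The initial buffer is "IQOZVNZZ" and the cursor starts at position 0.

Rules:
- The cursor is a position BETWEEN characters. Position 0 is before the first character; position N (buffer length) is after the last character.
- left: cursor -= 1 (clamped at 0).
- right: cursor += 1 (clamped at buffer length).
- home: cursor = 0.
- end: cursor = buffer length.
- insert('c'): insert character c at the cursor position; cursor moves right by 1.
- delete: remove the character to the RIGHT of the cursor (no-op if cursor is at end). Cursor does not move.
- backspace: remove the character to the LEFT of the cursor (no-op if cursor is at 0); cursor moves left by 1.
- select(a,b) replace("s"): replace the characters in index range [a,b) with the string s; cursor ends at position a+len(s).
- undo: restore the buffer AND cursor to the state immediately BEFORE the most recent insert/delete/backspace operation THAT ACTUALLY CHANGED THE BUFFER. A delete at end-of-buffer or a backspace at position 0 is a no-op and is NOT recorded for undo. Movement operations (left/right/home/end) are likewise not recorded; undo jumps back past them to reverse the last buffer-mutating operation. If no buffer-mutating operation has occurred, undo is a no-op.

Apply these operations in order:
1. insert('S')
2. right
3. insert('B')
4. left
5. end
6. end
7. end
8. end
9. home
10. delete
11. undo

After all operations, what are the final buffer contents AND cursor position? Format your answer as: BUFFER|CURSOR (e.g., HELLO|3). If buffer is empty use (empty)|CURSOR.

Answer: SIBQOZVNZZ|0

Derivation:
After op 1 (insert('S')): buf='SIQOZVNZZ' cursor=1
After op 2 (right): buf='SIQOZVNZZ' cursor=2
After op 3 (insert('B')): buf='SIBQOZVNZZ' cursor=3
After op 4 (left): buf='SIBQOZVNZZ' cursor=2
After op 5 (end): buf='SIBQOZVNZZ' cursor=10
After op 6 (end): buf='SIBQOZVNZZ' cursor=10
After op 7 (end): buf='SIBQOZVNZZ' cursor=10
After op 8 (end): buf='SIBQOZVNZZ' cursor=10
After op 9 (home): buf='SIBQOZVNZZ' cursor=0
After op 10 (delete): buf='IBQOZVNZZ' cursor=0
After op 11 (undo): buf='SIBQOZVNZZ' cursor=0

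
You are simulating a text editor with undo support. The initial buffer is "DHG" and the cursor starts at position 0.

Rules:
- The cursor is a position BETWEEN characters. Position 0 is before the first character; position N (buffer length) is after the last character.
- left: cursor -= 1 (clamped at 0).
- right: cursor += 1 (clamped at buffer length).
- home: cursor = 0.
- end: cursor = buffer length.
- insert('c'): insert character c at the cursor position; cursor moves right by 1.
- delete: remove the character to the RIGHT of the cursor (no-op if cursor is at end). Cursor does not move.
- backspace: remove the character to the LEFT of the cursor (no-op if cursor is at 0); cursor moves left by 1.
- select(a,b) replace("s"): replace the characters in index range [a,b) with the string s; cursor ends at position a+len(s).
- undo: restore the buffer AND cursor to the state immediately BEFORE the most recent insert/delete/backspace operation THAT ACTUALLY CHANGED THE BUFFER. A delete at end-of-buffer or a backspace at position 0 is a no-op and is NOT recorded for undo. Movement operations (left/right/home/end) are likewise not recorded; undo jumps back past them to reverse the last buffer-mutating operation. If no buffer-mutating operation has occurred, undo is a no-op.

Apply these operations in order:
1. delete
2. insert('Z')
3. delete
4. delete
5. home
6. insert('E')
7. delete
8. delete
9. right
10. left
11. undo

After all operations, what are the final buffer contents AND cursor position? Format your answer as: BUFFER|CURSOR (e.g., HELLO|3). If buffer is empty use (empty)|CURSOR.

Answer: EZ|1

Derivation:
After op 1 (delete): buf='HG' cursor=0
After op 2 (insert('Z')): buf='ZHG' cursor=1
After op 3 (delete): buf='ZG' cursor=1
After op 4 (delete): buf='Z' cursor=1
After op 5 (home): buf='Z' cursor=0
After op 6 (insert('E')): buf='EZ' cursor=1
After op 7 (delete): buf='E' cursor=1
After op 8 (delete): buf='E' cursor=1
After op 9 (right): buf='E' cursor=1
After op 10 (left): buf='E' cursor=0
After op 11 (undo): buf='EZ' cursor=1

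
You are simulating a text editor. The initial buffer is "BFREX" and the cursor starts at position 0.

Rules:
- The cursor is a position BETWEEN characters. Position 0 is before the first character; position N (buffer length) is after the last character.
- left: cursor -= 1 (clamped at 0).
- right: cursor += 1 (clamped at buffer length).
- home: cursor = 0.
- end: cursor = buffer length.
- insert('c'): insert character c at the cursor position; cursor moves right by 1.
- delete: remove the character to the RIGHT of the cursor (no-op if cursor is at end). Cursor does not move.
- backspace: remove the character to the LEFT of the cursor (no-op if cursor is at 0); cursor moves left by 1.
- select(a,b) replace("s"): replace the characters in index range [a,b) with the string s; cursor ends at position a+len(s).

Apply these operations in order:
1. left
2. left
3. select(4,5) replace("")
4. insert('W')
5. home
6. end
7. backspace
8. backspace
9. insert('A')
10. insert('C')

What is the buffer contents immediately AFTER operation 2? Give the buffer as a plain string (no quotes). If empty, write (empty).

After op 1 (left): buf='BFREX' cursor=0
After op 2 (left): buf='BFREX' cursor=0

Answer: BFREX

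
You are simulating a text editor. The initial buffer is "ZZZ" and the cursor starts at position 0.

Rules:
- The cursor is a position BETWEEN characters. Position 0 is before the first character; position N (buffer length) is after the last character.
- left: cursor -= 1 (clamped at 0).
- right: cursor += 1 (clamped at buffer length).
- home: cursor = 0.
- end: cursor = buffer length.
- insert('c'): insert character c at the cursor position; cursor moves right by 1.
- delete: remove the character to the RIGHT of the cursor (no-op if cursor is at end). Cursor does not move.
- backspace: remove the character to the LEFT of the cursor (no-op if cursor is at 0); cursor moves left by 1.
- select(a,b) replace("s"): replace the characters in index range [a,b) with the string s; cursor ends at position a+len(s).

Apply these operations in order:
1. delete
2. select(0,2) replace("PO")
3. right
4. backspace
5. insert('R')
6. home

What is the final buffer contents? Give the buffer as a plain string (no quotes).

After op 1 (delete): buf='ZZ' cursor=0
After op 2 (select(0,2) replace("PO")): buf='PO' cursor=2
After op 3 (right): buf='PO' cursor=2
After op 4 (backspace): buf='P' cursor=1
After op 5 (insert('R')): buf='PR' cursor=2
After op 6 (home): buf='PR' cursor=0

Answer: PR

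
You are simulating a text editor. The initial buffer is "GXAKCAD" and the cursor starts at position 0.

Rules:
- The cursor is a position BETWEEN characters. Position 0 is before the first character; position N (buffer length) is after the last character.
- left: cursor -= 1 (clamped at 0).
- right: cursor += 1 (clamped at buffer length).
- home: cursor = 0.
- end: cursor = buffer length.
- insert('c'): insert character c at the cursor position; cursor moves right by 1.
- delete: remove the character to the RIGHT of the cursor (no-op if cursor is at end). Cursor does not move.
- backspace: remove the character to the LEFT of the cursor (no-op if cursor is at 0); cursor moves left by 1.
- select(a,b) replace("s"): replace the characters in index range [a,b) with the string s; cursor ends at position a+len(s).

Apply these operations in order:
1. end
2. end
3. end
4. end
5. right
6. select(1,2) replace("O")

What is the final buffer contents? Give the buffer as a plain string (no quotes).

Answer: GOAKCAD

Derivation:
After op 1 (end): buf='GXAKCAD' cursor=7
After op 2 (end): buf='GXAKCAD' cursor=7
After op 3 (end): buf='GXAKCAD' cursor=7
After op 4 (end): buf='GXAKCAD' cursor=7
After op 5 (right): buf='GXAKCAD' cursor=7
After op 6 (select(1,2) replace("O")): buf='GOAKCAD' cursor=2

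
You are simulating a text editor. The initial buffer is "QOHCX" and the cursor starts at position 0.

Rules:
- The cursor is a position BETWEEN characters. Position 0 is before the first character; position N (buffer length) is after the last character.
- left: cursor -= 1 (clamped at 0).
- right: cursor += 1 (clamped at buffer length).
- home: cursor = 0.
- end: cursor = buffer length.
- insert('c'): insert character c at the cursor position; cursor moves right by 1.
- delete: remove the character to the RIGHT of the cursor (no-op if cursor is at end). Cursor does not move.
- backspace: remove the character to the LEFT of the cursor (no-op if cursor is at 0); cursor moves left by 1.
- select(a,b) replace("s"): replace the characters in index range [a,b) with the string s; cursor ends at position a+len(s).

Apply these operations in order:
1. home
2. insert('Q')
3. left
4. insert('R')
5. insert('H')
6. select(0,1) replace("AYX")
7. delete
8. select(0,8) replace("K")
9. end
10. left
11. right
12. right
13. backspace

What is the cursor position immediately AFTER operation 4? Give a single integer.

After op 1 (home): buf='QOHCX' cursor=0
After op 2 (insert('Q')): buf='QQOHCX' cursor=1
After op 3 (left): buf='QQOHCX' cursor=0
After op 4 (insert('R')): buf='RQQOHCX' cursor=1

Answer: 1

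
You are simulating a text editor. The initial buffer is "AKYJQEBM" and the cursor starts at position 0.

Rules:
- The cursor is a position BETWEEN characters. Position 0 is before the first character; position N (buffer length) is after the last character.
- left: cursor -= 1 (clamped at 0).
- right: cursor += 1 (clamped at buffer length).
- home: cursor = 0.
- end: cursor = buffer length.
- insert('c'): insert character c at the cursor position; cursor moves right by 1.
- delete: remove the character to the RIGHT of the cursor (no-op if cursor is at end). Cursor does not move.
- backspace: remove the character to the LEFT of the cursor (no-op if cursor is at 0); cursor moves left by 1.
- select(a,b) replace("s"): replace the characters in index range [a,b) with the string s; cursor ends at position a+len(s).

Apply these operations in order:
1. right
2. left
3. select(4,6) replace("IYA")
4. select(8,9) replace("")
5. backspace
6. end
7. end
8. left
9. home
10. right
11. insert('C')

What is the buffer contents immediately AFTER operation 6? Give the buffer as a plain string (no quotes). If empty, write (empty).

Answer: AKYJIYA

Derivation:
After op 1 (right): buf='AKYJQEBM' cursor=1
After op 2 (left): buf='AKYJQEBM' cursor=0
After op 3 (select(4,6) replace("IYA")): buf='AKYJIYABM' cursor=7
After op 4 (select(8,9) replace("")): buf='AKYJIYAB' cursor=8
After op 5 (backspace): buf='AKYJIYA' cursor=7
After op 6 (end): buf='AKYJIYA' cursor=7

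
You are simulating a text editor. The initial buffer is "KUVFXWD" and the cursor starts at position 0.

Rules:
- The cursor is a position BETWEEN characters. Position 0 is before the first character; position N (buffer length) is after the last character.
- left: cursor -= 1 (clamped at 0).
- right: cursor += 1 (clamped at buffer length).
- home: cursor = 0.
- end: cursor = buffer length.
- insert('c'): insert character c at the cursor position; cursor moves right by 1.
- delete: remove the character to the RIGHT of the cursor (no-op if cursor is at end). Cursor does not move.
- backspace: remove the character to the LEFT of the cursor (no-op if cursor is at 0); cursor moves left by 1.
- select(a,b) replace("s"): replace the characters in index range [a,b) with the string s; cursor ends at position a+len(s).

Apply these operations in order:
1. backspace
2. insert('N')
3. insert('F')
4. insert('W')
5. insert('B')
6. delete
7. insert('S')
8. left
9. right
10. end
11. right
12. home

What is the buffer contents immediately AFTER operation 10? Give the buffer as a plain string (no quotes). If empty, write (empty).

Answer: NFWBSUVFXWD

Derivation:
After op 1 (backspace): buf='KUVFXWD' cursor=0
After op 2 (insert('N')): buf='NKUVFXWD' cursor=1
After op 3 (insert('F')): buf='NFKUVFXWD' cursor=2
After op 4 (insert('W')): buf='NFWKUVFXWD' cursor=3
After op 5 (insert('B')): buf='NFWBKUVFXWD' cursor=4
After op 6 (delete): buf='NFWBUVFXWD' cursor=4
After op 7 (insert('S')): buf='NFWBSUVFXWD' cursor=5
After op 8 (left): buf='NFWBSUVFXWD' cursor=4
After op 9 (right): buf='NFWBSUVFXWD' cursor=5
After op 10 (end): buf='NFWBSUVFXWD' cursor=11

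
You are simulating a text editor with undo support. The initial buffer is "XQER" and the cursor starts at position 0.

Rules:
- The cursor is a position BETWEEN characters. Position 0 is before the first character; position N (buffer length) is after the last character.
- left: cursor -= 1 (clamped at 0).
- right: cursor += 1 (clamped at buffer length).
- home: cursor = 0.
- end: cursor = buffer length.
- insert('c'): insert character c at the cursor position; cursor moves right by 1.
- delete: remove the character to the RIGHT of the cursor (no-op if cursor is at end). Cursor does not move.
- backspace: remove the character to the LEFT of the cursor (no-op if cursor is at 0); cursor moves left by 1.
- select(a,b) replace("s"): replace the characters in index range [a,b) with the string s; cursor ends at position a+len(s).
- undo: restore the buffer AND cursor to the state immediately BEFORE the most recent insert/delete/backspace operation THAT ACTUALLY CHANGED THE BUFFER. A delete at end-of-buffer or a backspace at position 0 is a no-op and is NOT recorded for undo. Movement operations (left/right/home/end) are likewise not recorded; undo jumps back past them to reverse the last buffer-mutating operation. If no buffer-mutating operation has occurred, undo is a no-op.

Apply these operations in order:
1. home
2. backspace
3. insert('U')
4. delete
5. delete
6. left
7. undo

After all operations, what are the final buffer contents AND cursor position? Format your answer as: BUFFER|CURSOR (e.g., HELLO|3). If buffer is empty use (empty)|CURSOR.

Answer: UQER|1

Derivation:
After op 1 (home): buf='XQER' cursor=0
After op 2 (backspace): buf='XQER' cursor=0
After op 3 (insert('U')): buf='UXQER' cursor=1
After op 4 (delete): buf='UQER' cursor=1
After op 5 (delete): buf='UER' cursor=1
After op 6 (left): buf='UER' cursor=0
After op 7 (undo): buf='UQER' cursor=1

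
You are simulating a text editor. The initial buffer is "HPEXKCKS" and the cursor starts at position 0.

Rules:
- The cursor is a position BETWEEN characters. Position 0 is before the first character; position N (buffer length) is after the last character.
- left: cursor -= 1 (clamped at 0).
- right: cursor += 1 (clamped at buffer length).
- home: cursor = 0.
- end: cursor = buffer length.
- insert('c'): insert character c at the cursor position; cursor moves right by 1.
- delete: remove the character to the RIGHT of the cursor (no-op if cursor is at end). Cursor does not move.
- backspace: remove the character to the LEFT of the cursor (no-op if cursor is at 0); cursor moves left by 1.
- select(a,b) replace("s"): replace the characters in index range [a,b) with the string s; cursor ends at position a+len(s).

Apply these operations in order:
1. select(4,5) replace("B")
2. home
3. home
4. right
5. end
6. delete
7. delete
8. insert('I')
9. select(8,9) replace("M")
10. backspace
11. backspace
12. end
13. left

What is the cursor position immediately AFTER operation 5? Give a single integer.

After op 1 (select(4,5) replace("B")): buf='HPEXBCKS' cursor=5
After op 2 (home): buf='HPEXBCKS' cursor=0
After op 3 (home): buf='HPEXBCKS' cursor=0
After op 4 (right): buf='HPEXBCKS' cursor=1
After op 5 (end): buf='HPEXBCKS' cursor=8

Answer: 8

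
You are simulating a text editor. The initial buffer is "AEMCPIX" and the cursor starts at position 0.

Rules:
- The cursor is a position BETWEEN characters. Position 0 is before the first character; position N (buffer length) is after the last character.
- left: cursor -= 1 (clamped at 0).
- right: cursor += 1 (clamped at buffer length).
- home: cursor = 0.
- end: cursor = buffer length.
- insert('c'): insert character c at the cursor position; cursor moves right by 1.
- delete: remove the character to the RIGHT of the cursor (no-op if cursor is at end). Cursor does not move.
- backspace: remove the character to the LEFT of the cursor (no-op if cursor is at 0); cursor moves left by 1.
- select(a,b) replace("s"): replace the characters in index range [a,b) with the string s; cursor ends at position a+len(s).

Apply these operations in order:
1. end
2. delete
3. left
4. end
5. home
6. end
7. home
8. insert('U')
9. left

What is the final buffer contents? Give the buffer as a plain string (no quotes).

Answer: UAEMCPIX

Derivation:
After op 1 (end): buf='AEMCPIX' cursor=7
After op 2 (delete): buf='AEMCPIX' cursor=7
After op 3 (left): buf='AEMCPIX' cursor=6
After op 4 (end): buf='AEMCPIX' cursor=7
After op 5 (home): buf='AEMCPIX' cursor=0
After op 6 (end): buf='AEMCPIX' cursor=7
After op 7 (home): buf='AEMCPIX' cursor=0
After op 8 (insert('U')): buf='UAEMCPIX' cursor=1
After op 9 (left): buf='UAEMCPIX' cursor=0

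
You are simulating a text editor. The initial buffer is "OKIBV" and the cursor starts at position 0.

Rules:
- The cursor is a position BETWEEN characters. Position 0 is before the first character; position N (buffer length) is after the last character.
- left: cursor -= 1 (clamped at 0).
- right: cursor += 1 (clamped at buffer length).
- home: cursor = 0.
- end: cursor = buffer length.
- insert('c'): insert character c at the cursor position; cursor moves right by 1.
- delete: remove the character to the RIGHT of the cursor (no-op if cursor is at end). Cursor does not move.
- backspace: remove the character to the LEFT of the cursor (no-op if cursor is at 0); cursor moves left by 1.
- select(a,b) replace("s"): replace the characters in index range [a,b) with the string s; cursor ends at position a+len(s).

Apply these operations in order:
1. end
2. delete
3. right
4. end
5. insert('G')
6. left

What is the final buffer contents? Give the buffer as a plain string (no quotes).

After op 1 (end): buf='OKIBV' cursor=5
After op 2 (delete): buf='OKIBV' cursor=5
After op 3 (right): buf='OKIBV' cursor=5
After op 4 (end): buf='OKIBV' cursor=5
After op 5 (insert('G')): buf='OKIBVG' cursor=6
After op 6 (left): buf='OKIBVG' cursor=5

Answer: OKIBVG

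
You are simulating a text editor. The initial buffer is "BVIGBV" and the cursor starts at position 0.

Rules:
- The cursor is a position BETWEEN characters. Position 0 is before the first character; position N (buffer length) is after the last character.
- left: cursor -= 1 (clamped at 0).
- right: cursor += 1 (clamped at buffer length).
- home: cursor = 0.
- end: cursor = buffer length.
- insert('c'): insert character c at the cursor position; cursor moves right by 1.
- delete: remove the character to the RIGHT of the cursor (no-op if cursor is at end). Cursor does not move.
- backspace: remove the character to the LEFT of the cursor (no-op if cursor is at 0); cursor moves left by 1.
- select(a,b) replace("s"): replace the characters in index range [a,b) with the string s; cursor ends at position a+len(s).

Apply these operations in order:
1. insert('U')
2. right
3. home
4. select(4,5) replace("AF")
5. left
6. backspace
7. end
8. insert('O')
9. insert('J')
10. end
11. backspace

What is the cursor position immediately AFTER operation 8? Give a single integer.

Answer: 8

Derivation:
After op 1 (insert('U')): buf='UBVIGBV' cursor=1
After op 2 (right): buf='UBVIGBV' cursor=2
After op 3 (home): buf='UBVIGBV' cursor=0
After op 4 (select(4,5) replace("AF")): buf='UBVIAFBV' cursor=6
After op 5 (left): buf='UBVIAFBV' cursor=5
After op 6 (backspace): buf='UBVIFBV' cursor=4
After op 7 (end): buf='UBVIFBV' cursor=7
After op 8 (insert('O')): buf='UBVIFBVO' cursor=8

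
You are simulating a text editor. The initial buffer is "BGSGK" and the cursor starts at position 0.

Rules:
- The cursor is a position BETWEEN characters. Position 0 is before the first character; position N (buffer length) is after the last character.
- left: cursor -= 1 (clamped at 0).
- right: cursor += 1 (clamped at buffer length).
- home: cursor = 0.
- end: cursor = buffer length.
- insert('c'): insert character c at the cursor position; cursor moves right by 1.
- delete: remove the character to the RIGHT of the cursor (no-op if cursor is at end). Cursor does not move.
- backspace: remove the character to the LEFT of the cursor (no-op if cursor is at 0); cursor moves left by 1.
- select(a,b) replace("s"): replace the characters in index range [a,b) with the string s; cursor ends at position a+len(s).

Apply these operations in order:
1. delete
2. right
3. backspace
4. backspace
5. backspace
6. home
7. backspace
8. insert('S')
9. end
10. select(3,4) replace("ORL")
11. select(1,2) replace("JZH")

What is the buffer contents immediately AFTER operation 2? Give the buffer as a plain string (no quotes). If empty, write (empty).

Answer: GSGK

Derivation:
After op 1 (delete): buf='GSGK' cursor=0
After op 2 (right): buf='GSGK' cursor=1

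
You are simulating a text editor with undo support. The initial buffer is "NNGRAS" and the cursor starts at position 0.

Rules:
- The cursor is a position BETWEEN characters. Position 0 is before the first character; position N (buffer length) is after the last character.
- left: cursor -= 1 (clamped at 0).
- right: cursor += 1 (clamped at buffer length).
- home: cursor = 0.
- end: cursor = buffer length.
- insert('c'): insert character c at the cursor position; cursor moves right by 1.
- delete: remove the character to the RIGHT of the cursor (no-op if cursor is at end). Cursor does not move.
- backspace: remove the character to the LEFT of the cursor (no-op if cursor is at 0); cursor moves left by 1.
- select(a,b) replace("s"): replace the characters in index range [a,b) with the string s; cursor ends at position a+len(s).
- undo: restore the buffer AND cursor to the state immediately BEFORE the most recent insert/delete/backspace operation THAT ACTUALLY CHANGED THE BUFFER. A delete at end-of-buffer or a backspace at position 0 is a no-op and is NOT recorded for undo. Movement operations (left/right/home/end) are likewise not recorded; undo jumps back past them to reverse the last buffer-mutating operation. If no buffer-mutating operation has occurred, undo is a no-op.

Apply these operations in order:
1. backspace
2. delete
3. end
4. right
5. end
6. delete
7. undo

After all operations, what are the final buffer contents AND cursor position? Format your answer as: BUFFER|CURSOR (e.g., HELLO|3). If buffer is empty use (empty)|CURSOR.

After op 1 (backspace): buf='NNGRAS' cursor=0
After op 2 (delete): buf='NGRAS' cursor=0
After op 3 (end): buf='NGRAS' cursor=5
After op 4 (right): buf='NGRAS' cursor=5
After op 5 (end): buf='NGRAS' cursor=5
After op 6 (delete): buf='NGRAS' cursor=5
After op 7 (undo): buf='NNGRAS' cursor=0

Answer: NNGRAS|0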